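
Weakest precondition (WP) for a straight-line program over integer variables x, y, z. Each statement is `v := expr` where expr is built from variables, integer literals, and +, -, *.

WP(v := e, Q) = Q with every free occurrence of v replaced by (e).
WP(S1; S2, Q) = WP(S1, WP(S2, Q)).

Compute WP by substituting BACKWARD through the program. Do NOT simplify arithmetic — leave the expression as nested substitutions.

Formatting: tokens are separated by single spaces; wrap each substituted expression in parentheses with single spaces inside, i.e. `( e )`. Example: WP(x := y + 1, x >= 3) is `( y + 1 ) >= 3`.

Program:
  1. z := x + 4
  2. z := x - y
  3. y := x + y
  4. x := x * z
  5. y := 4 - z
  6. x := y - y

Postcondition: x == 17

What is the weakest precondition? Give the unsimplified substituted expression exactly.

Answer: ( ( 4 - ( x - y ) ) - ( 4 - ( x - y ) ) ) == 17

Derivation:
post: x == 17
stmt 6: x := y - y  -- replace 1 occurrence(s) of x with (y - y)
  => ( y - y ) == 17
stmt 5: y := 4 - z  -- replace 2 occurrence(s) of y with (4 - z)
  => ( ( 4 - z ) - ( 4 - z ) ) == 17
stmt 4: x := x * z  -- replace 0 occurrence(s) of x with (x * z)
  => ( ( 4 - z ) - ( 4 - z ) ) == 17
stmt 3: y := x + y  -- replace 0 occurrence(s) of y with (x + y)
  => ( ( 4 - z ) - ( 4 - z ) ) == 17
stmt 2: z := x - y  -- replace 2 occurrence(s) of z with (x - y)
  => ( ( 4 - ( x - y ) ) - ( 4 - ( x - y ) ) ) == 17
stmt 1: z := x + 4  -- replace 0 occurrence(s) of z with (x + 4)
  => ( ( 4 - ( x - y ) ) - ( 4 - ( x - y ) ) ) == 17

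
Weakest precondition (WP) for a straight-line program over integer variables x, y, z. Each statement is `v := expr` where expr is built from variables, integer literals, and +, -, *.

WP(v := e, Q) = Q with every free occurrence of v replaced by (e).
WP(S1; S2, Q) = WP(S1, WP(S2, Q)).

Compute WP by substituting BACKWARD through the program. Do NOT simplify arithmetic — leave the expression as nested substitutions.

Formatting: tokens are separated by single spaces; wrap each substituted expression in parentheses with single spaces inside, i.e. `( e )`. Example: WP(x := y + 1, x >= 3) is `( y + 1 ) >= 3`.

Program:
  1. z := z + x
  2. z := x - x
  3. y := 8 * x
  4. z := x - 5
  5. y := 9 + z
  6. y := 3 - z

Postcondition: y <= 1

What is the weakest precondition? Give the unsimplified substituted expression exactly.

Answer: ( 3 - ( x - 5 ) ) <= 1

Derivation:
post: y <= 1
stmt 6: y := 3 - z  -- replace 1 occurrence(s) of y with (3 - z)
  => ( 3 - z ) <= 1
stmt 5: y := 9 + z  -- replace 0 occurrence(s) of y with (9 + z)
  => ( 3 - z ) <= 1
stmt 4: z := x - 5  -- replace 1 occurrence(s) of z with (x - 5)
  => ( 3 - ( x - 5 ) ) <= 1
stmt 3: y := 8 * x  -- replace 0 occurrence(s) of y with (8 * x)
  => ( 3 - ( x - 5 ) ) <= 1
stmt 2: z := x - x  -- replace 0 occurrence(s) of z with (x - x)
  => ( 3 - ( x - 5 ) ) <= 1
stmt 1: z := z + x  -- replace 0 occurrence(s) of z with (z + x)
  => ( 3 - ( x - 5 ) ) <= 1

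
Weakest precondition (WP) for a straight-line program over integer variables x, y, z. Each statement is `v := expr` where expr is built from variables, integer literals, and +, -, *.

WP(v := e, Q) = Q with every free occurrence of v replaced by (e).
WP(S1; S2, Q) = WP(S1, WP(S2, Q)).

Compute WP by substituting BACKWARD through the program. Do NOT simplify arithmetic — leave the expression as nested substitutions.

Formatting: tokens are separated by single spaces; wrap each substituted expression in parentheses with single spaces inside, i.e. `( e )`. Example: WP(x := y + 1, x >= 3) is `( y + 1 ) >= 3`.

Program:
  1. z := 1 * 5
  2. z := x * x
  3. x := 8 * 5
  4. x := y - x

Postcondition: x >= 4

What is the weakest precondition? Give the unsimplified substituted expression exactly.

Answer: ( y - ( 8 * 5 ) ) >= 4

Derivation:
post: x >= 4
stmt 4: x := y - x  -- replace 1 occurrence(s) of x with (y - x)
  => ( y - x ) >= 4
stmt 3: x := 8 * 5  -- replace 1 occurrence(s) of x with (8 * 5)
  => ( y - ( 8 * 5 ) ) >= 4
stmt 2: z := x * x  -- replace 0 occurrence(s) of z with (x * x)
  => ( y - ( 8 * 5 ) ) >= 4
stmt 1: z := 1 * 5  -- replace 0 occurrence(s) of z with (1 * 5)
  => ( y - ( 8 * 5 ) ) >= 4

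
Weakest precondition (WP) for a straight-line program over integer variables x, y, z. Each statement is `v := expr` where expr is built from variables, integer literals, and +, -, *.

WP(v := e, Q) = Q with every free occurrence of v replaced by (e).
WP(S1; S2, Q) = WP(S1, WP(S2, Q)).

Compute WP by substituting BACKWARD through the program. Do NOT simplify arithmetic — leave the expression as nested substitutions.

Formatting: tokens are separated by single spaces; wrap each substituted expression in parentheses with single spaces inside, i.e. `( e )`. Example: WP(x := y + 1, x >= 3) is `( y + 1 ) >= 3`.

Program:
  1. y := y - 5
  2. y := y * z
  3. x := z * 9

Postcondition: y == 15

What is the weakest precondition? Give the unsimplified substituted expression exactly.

Answer: ( ( y - 5 ) * z ) == 15

Derivation:
post: y == 15
stmt 3: x := z * 9  -- replace 0 occurrence(s) of x with (z * 9)
  => y == 15
stmt 2: y := y * z  -- replace 1 occurrence(s) of y with (y * z)
  => ( y * z ) == 15
stmt 1: y := y - 5  -- replace 1 occurrence(s) of y with (y - 5)
  => ( ( y - 5 ) * z ) == 15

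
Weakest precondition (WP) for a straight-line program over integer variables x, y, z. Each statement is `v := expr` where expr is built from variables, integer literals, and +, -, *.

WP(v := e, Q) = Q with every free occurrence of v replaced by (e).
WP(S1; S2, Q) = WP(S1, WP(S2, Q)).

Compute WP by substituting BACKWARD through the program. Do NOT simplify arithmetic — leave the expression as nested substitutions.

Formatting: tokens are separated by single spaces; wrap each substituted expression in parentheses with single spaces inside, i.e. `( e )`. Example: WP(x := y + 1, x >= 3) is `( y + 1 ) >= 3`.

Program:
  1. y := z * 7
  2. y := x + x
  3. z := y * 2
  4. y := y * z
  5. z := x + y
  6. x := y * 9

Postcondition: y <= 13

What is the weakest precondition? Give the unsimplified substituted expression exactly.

Answer: ( ( x + x ) * ( ( x + x ) * 2 ) ) <= 13

Derivation:
post: y <= 13
stmt 6: x := y * 9  -- replace 0 occurrence(s) of x with (y * 9)
  => y <= 13
stmt 5: z := x + y  -- replace 0 occurrence(s) of z with (x + y)
  => y <= 13
stmt 4: y := y * z  -- replace 1 occurrence(s) of y with (y * z)
  => ( y * z ) <= 13
stmt 3: z := y * 2  -- replace 1 occurrence(s) of z with (y * 2)
  => ( y * ( y * 2 ) ) <= 13
stmt 2: y := x + x  -- replace 2 occurrence(s) of y with (x + x)
  => ( ( x + x ) * ( ( x + x ) * 2 ) ) <= 13
stmt 1: y := z * 7  -- replace 0 occurrence(s) of y with (z * 7)
  => ( ( x + x ) * ( ( x + x ) * 2 ) ) <= 13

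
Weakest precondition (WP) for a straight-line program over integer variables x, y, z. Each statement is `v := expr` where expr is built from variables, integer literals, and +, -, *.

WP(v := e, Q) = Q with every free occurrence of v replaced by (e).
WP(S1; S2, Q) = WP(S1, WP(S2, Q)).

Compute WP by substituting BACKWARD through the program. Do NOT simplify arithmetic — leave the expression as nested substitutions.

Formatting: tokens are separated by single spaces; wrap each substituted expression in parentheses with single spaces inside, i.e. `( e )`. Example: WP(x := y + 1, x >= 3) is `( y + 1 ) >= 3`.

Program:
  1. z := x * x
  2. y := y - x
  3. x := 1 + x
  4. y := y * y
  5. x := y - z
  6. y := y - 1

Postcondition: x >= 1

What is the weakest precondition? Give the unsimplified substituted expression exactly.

Answer: ( ( ( y - x ) * ( y - x ) ) - ( x * x ) ) >= 1

Derivation:
post: x >= 1
stmt 6: y := y - 1  -- replace 0 occurrence(s) of y with (y - 1)
  => x >= 1
stmt 5: x := y - z  -- replace 1 occurrence(s) of x with (y - z)
  => ( y - z ) >= 1
stmt 4: y := y * y  -- replace 1 occurrence(s) of y with (y * y)
  => ( ( y * y ) - z ) >= 1
stmt 3: x := 1 + x  -- replace 0 occurrence(s) of x with (1 + x)
  => ( ( y * y ) - z ) >= 1
stmt 2: y := y - x  -- replace 2 occurrence(s) of y with (y - x)
  => ( ( ( y - x ) * ( y - x ) ) - z ) >= 1
stmt 1: z := x * x  -- replace 1 occurrence(s) of z with (x * x)
  => ( ( ( y - x ) * ( y - x ) ) - ( x * x ) ) >= 1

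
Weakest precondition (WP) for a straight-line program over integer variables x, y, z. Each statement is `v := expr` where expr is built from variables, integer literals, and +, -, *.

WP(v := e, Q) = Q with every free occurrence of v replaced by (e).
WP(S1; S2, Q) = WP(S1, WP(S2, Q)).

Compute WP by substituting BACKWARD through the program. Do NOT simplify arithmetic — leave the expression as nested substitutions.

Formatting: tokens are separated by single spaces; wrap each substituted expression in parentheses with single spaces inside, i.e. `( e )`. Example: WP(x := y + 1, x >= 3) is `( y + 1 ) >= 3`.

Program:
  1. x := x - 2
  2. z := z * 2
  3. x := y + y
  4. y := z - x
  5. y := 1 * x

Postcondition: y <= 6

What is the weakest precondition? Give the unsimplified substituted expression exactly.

Answer: ( 1 * ( y + y ) ) <= 6

Derivation:
post: y <= 6
stmt 5: y := 1 * x  -- replace 1 occurrence(s) of y with (1 * x)
  => ( 1 * x ) <= 6
stmt 4: y := z - x  -- replace 0 occurrence(s) of y with (z - x)
  => ( 1 * x ) <= 6
stmt 3: x := y + y  -- replace 1 occurrence(s) of x with (y + y)
  => ( 1 * ( y + y ) ) <= 6
stmt 2: z := z * 2  -- replace 0 occurrence(s) of z with (z * 2)
  => ( 1 * ( y + y ) ) <= 6
stmt 1: x := x - 2  -- replace 0 occurrence(s) of x with (x - 2)
  => ( 1 * ( y + y ) ) <= 6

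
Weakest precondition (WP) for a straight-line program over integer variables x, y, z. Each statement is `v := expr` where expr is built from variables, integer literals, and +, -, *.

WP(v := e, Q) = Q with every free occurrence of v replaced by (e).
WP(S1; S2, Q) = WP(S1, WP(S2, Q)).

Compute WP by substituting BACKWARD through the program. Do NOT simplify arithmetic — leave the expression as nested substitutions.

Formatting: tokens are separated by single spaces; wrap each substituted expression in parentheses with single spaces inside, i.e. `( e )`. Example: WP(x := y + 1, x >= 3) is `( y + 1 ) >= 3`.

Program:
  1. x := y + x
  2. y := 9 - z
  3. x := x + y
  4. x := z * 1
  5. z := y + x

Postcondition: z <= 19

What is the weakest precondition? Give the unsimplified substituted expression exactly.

post: z <= 19
stmt 5: z := y + x  -- replace 1 occurrence(s) of z with (y + x)
  => ( y + x ) <= 19
stmt 4: x := z * 1  -- replace 1 occurrence(s) of x with (z * 1)
  => ( y + ( z * 1 ) ) <= 19
stmt 3: x := x + y  -- replace 0 occurrence(s) of x with (x + y)
  => ( y + ( z * 1 ) ) <= 19
stmt 2: y := 9 - z  -- replace 1 occurrence(s) of y with (9 - z)
  => ( ( 9 - z ) + ( z * 1 ) ) <= 19
stmt 1: x := y + x  -- replace 0 occurrence(s) of x with (y + x)
  => ( ( 9 - z ) + ( z * 1 ) ) <= 19

Answer: ( ( 9 - z ) + ( z * 1 ) ) <= 19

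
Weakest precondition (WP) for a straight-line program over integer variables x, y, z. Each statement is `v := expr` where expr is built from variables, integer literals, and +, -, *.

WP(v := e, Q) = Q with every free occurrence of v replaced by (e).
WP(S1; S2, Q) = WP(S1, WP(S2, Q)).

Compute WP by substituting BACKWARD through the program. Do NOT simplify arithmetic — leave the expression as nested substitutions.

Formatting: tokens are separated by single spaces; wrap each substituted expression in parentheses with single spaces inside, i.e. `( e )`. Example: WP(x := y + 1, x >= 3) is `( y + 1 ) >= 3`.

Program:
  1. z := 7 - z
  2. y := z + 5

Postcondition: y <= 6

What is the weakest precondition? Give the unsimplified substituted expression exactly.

post: y <= 6
stmt 2: y := z + 5  -- replace 1 occurrence(s) of y with (z + 5)
  => ( z + 5 ) <= 6
stmt 1: z := 7 - z  -- replace 1 occurrence(s) of z with (7 - z)
  => ( ( 7 - z ) + 5 ) <= 6

Answer: ( ( 7 - z ) + 5 ) <= 6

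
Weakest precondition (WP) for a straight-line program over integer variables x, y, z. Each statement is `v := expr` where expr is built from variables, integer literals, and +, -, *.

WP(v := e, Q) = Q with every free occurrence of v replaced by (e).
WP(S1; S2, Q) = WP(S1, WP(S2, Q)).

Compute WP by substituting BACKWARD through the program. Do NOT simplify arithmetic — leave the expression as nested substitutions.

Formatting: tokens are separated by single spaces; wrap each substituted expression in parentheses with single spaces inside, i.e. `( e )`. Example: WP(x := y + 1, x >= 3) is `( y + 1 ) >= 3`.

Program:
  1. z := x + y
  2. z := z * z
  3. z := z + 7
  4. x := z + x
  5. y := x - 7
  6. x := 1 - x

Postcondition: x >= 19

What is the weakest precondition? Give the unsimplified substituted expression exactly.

Answer: ( 1 - ( ( ( ( x + y ) * ( x + y ) ) + 7 ) + x ) ) >= 19

Derivation:
post: x >= 19
stmt 6: x := 1 - x  -- replace 1 occurrence(s) of x with (1 - x)
  => ( 1 - x ) >= 19
stmt 5: y := x - 7  -- replace 0 occurrence(s) of y with (x - 7)
  => ( 1 - x ) >= 19
stmt 4: x := z + x  -- replace 1 occurrence(s) of x with (z + x)
  => ( 1 - ( z + x ) ) >= 19
stmt 3: z := z + 7  -- replace 1 occurrence(s) of z with (z + 7)
  => ( 1 - ( ( z + 7 ) + x ) ) >= 19
stmt 2: z := z * z  -- replace 1 occurrence(s) of z with (z * z)
  => ( 1 - ( ( ( z * z ) + 7 ) + x ) ) >= 19
stmt 1: z := x + y  -- replace 2 occurrence(s) of z with (x + y)
  => ( 1 - ( ( ( ( x + y ) * ( x + y ) ) + 7 ) + x ) ) >= 19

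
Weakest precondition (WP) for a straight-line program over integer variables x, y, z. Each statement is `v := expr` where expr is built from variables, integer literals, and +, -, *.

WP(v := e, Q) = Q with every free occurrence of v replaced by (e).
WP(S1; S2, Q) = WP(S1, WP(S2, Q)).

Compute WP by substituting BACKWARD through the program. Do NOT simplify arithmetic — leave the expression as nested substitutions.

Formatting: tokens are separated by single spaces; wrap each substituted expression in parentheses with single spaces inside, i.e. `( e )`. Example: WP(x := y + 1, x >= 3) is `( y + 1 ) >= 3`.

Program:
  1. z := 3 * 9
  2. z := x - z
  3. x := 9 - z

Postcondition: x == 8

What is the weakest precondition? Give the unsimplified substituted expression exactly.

post: x == 8
stmt 3: x := 9 - z  -- replace 1 occurrence(s) of x with (9 - z)
  => ( 9 - z ) == 8
stmt 2: z := x - z  -- replace 1 occurrence(s) of z with (x - z)
  => ( 9 - ( x - z ) ) == 8
stmt 1: z := 3 * 9  -- replace 1 occurrence(s) of z with (3 * 9)
  => ( 9 - ( x - ( 3 * 9 ) ) ) == 8

Answer: ( 9 - ( x - ( 3 * 9 ) ) ) == 8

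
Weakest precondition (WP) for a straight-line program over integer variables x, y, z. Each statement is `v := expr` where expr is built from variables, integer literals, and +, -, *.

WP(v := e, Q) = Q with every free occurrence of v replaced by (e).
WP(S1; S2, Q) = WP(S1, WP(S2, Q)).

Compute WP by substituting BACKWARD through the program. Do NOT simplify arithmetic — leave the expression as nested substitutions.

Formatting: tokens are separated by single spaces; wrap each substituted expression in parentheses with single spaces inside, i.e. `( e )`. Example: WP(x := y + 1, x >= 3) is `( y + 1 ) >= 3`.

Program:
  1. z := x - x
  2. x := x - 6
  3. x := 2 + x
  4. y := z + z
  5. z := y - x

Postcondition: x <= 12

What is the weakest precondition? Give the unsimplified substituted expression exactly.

Answer: ( 2 + ( x - 6 ) ) <= 12

Derivation:
post: x <= 12
stmt 5: z := y - x  -- replace 0 occurrence(s) of z with (y - x)
  => x <= 12
stmt 4: y := z + z  -- replace 0 occurrence(s) of y with (z + z)
  => x <= 12
stmt 3: x := 2 + x  -- replace 1 occurrence(s) of x with (2 + x)
  => ( 2 + x ) <= 12
stmt 2: x := x - 6  -- replace 1 occurrence(s) of x with (x - 6)
  => ( 2 + ( x - 6 ) ) <= 12
stmt 1: z := x - x  -- replace 0 occurrence(s) of z with (x - x)
  => ( 2 + ( x - 6 ) ) <= 12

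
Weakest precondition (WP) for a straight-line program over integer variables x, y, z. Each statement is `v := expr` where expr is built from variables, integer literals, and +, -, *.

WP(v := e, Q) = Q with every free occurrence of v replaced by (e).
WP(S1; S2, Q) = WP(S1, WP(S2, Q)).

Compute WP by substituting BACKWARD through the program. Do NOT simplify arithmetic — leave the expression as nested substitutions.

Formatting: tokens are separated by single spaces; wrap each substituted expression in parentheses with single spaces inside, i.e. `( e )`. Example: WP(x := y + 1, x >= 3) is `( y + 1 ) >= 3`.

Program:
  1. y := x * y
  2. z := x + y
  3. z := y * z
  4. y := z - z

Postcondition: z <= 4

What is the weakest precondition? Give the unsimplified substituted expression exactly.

Answer: ( ( x * y ) * ( x + ( x * y ) ) ) <= 4

Derivation:
post: z <= 4
stmt 4: y := z - z  -- replace 0 occurrence(s) of y with (z - z)
  => z <= 4
stmt 3: z := y * z  -- replace 1 occurrence(s) of z with (y * z)
  => ( y * z ) <= 4
stmt 2: z := x + y  -- replace 1 occurrence(s) of z with (x + y)
  => ( y * ( x + y ) ) <= 4
stmt 1: y := x * y  -- replace 2 occurrence(s) of y with (x * y)
  => ( ( x * y ) * ( x + ( x * y ) ) ) <= 4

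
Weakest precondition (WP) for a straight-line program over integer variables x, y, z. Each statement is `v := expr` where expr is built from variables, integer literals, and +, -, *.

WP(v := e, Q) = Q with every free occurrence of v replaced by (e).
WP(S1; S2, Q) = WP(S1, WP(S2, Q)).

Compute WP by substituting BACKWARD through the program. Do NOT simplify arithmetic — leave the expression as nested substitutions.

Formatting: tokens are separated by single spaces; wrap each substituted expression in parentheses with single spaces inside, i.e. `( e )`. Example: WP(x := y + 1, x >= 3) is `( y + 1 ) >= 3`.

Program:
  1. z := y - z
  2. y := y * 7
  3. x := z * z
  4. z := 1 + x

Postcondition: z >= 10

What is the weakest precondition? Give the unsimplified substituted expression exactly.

post: z >= 10
stmt 4: z := 1 + x  -- replace 1 occurrence(s) of z with (1 + x)
  => ( 1 + x ) >= 10
stmt 3: x := z * z  -- replace 1 occurrence(s) of x with (z * z)
  => ( 1 + ( z * z ) ) >= 10
stmt 2: y := y * 7  -- replace 0 occurrence(s) of y with (y * 7)
  => ( 1 + ( z * z ) ) >= 10
stmt 1: z := y - z  -- replace 2 occurrence(s) of z with (y - z)
  => ( 1 + ( ( y - z ) * ( y - z ) ) ) >= 10

Answer: ( 1 + ( ( y - z ) * ( y - z ) ) ) >= 10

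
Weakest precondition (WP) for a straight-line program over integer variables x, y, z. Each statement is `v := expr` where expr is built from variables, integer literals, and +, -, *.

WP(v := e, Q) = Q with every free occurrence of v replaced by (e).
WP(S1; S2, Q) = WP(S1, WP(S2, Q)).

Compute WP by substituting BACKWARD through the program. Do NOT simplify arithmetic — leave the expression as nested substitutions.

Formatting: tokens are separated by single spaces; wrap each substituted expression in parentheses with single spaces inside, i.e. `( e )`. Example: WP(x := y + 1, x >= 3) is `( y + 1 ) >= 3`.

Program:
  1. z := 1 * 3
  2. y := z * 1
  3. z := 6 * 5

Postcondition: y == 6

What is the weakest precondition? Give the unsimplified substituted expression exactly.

Answer: ( ( 1 * 3 ) * 1 ) == 6

Derivation:
post: y == 6
stmt 3: z := 6 * 5  -- replace 0 occurrence(s) of z with (6 * 5)
  => y == 6
stmt 2: y := z * 1  -- replace 1 occurrence(s) of y with (z * 1)
  => ( z * 1 ) == 6
stmt 1: z := 1 * 3  -- replace 1 occurrence(s) of z with (1 * 3)
  => ( ( 1 * 3 ) * 1 ) == 6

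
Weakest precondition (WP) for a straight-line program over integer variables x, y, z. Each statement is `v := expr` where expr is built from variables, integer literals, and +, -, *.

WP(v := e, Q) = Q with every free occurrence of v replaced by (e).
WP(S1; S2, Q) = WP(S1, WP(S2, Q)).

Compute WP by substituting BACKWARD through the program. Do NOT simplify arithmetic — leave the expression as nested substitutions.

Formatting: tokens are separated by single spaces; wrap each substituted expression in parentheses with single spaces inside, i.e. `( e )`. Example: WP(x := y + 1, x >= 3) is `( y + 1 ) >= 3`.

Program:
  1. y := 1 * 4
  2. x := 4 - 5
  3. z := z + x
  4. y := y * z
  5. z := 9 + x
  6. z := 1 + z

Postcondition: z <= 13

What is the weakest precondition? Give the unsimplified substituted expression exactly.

post: z <= 13
stmt 6: z := 1 + z  -- replace 1 occurrence(s) of z with (1 + z)
  => ( 1 + z ) <= 13
stmt 5: z := 9 + x  -- replace 1 occurrence(s) of z with (9 + x)
  => ( 1 + ( 9 + x ) ) <= 13
stmt 4: y := y * z  -- replace 0 occurrence(s) of y with (y * z)
  => ( 1 + ( 9 + x ) ) <= 13
stmt 3: z := z + x  -- replace 0 occurrence(s) of z with (z + x)
  => ( 1 + ( 9 + x ) ) <= 13
stmt 2: x := 4 - 5  -- replace 1 occurrence(s) of x with (4 - 5)
  => ( 1 + ( 9 + ( 4 - 5 ) ) ) <= 13
stmt 1: y := 1 * 4  -- replace 0 occurrence(s) of y with (1 * 4)
  => ( 1 + ( 9 + ( 4 - 5 ) ) ) <= 13

Answer: ( 1 + ( 9 + ( 4 - 5 ) ) ) <= 13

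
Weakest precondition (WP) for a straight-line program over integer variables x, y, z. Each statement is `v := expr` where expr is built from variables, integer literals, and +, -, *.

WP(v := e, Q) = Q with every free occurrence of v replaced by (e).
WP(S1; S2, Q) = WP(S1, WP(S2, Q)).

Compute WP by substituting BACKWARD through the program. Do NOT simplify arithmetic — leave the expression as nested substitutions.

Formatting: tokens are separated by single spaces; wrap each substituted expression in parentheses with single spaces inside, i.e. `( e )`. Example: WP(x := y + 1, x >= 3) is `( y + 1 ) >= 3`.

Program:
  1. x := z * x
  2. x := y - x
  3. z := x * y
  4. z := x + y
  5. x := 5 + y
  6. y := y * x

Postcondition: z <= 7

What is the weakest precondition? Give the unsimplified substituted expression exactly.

post: z <= 7
stmt 6: y := y * x  -- replace 0 occurrence(s) of y with (y * x)
  => z <= 7
stmt 5: x := 5 + y  -- replace 0 occurrence(s) of x with (5 + y)
  => z <= 7
stmt 4: z := x + y  -- replace 1 occurrence(s) of z with (x + y)
  => ( x + y ) <= 7
stmt 3: z := x * y  -- replace 0 occurrence(s) of z with (x * y)
  => ( x + y ) <= 7
stmt 2: x := y - x  -- replace 1 occurrence(s) of x with (y - x)
  => ( ( y - x ) + y ) <= 7
stmt 1: x := z * x  -- replace 1 occurrence(s) of x with (z * x)
  => ( ( y - ( z * x ) ) + y ) <= 7

Answer: ( ( y - ( z * x ) ) + y ) <= 7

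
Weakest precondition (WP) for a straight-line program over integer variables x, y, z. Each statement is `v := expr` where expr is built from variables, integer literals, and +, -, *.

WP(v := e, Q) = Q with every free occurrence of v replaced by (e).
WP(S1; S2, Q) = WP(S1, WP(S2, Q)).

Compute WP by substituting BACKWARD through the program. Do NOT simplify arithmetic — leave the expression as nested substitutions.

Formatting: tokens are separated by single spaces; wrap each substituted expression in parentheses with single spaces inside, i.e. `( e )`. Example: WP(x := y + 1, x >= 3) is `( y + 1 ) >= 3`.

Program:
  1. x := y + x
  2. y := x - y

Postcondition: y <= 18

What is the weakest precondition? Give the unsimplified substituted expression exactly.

post: y <= 18
stmt 2: y := x - y  -- replace 1 occurrence(s) of y with (x - y)
  => ( x - y ) <= 18
stmt 1: x := y + x  -- replace 1 occurrence(s) of x with (y + x)
  => ( ( y + x ) - y ) <= 18

Answer: ( ( y + x ) - y ) <= 18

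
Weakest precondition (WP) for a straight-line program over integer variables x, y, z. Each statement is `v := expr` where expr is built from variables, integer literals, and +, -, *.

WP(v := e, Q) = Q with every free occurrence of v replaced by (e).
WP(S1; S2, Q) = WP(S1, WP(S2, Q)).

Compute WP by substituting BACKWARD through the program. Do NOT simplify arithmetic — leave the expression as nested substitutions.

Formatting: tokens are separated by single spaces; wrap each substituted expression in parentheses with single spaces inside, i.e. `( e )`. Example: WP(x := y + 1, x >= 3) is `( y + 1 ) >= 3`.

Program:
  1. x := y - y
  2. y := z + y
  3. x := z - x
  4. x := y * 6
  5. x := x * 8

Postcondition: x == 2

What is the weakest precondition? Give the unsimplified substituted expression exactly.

Answer: ( ( ( z + y ) * 6 ) * 8 ) == 2

Derivation:
post: x == 2
stmt 5: x := x * 8  -- replace 1 occurrence(s) of x with (x * 8)
  => ( x * 8 ) == 2
stmt 4: x := y * 6  -- replace 1 occurrence(s) of x with (y * 6)
  => ( ( y * 6 ) * 8 ) == 2
stmt 3: x := z - x  -- replace 0 occurrence(s) of x with (z - x)
  => ( ( y * 6 ) * 8 ) == 2
stmt 2: y := z + y  -- replace 1 occurrence(s) of y with (z + y)
  => ( ( ( z + y ) * 6 ) * 8 ) == 2
stmt 1: x := y - y  -- replace 0 occurrence(s) of x with (y - y)
  => ( ( ( z + y ) * 6 ) * 8 ) == 2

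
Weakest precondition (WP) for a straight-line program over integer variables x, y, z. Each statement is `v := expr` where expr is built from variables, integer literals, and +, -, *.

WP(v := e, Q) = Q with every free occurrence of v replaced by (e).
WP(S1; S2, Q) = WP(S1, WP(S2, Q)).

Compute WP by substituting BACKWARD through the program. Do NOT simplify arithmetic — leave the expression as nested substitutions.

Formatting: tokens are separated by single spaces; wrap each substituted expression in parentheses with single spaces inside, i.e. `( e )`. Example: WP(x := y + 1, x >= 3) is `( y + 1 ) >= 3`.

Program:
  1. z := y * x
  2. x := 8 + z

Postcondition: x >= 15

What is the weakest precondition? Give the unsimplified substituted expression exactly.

Answer: ( 8 + ( y * x ) ) >= 15

Derivation:
post: x >= 15
stmt 2: x := 8 + z  -- replace 1 occurrence(s) of x with (8 + z)
  => ( 8 + z ) >= 15
stmt 1: z := y * x  -- replace 1 occurrence(s) of z with (y * x)
  => ( 8 + ( y * x ) ) >= 15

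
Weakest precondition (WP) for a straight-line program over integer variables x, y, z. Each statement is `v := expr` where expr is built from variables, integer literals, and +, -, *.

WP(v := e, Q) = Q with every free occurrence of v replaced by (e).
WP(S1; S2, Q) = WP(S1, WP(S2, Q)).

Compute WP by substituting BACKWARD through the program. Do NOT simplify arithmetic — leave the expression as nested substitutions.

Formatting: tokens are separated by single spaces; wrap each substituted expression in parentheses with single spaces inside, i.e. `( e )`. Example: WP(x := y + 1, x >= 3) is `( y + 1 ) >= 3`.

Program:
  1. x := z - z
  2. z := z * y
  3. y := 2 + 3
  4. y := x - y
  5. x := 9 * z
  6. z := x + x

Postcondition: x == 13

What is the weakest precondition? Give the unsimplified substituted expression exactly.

Answer: ( 9 * ( z * y ) ) == 13

Derivation:
post: x == 13
stmt 6: z := x + x  -- replace 0 occurrence(s) of z with (x + x)
  => x == 13
stmt 5: x := 9 * z  -- replace 1 occurrence(s) of x with (9 * z)
  => ( 9 * z ) == 13
stmt 4: y := x - y  -- replace 0 occurrence(s) of y with (x - y)
  => ( 9 * z ) == 13
stmt 3: y := 2 + 3  -- replace 0 occurrence(s) of y with (2 + 3)
  => ( 9 * z ) == 13
stmt 2: z := z * y  -- replace 1 occurrence(s) of z with (z * y)
  => ( 9 * ( z * y ) ) == 13
stmt 1: x := z - z  -- replace 0 occurrence(s) of x with (z - z)
  => ( 9 * ( z * y ) ) == 13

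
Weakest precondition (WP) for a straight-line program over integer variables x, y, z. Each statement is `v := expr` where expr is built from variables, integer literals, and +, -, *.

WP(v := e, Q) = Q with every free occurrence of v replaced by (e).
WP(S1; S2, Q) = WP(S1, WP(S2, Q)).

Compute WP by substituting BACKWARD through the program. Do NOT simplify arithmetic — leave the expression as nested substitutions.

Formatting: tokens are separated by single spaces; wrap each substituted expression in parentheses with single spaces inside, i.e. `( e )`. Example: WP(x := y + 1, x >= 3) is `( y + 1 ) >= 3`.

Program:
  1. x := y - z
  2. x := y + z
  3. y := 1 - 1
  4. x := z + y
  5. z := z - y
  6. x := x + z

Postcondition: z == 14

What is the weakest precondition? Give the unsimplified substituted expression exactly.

post: z == 14
stmt 6: x := x + z  -- replace 0 occurrence(s) of x with (x + z)
  => z == 14
stmt 5: z := z - y  -- replace 1 occurrence(s) of z with (z - y)
  => ( z - y ) == 14
stmt 4: x := z + y  -- replace 0 occurrence(s) of x with (z + y)
  => ( z - y ) == 14
stmt 3: y := 1 - 1  -- replace 1 occurrence(s) of y with (1 - 1)
  => ( z - ( 1 - 1 ) ) == 14
stmt 2: x := y + z  -- replace 0 occurrence(s) of x with (y + z)
  => ( z - ( 1 - 1 ) ) == 14
stmt 1: x := y - z  -- replace 0 occurrence(s) of x with (y - z)
  => ( z - ( 1 - 1 ) ) == 14

Answer: ( z - ( 1 - 1 ) ) == 14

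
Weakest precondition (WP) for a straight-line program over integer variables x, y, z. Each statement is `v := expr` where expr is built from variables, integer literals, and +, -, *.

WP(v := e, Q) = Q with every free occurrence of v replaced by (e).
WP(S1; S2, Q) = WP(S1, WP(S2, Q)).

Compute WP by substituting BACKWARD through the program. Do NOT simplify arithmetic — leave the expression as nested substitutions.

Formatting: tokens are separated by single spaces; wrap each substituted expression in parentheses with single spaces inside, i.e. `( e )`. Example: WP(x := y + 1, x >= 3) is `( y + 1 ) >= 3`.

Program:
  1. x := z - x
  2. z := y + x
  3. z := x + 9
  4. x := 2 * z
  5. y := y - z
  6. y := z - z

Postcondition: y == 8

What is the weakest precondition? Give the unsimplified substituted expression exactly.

post: y == 8
stmt 6: y := z - z  -- replace 1 occurrence(s) of y with (z - z)
  => ( z - z ) == 8
stmt 5: y := y - z  -- replace 0 occurrence(s) of y with (y - z)
  => ( z - z ) == 8
stmt 4: x := 2 * z  -- replace 0 occurrence(s) of x with (2 * z)
  => ( z - z ) == 8
stmt 3: z := x + 9  -- replace 2 occurrence(s) of z with (x + 9)
  => ( ( x + 9 ) - ( x + 9 ) ) == 8
stmt 2: z := y + x  -- replace 0 occurrence(s) of z with (y + x)
  => ( ( x + 9 ) - ( x + 9 ) ) == 8
stmt 1: x := z - x  -- replace 2 occurrence(s) of x with (z - x)
  => ( ( ( z - x ) + 9 ) - ( ( z - x ) + 9 ) ) == 8

Answer: ( ( ( z - x ) + 9 ) - ( ( z - x ) + 9 ) ) == 8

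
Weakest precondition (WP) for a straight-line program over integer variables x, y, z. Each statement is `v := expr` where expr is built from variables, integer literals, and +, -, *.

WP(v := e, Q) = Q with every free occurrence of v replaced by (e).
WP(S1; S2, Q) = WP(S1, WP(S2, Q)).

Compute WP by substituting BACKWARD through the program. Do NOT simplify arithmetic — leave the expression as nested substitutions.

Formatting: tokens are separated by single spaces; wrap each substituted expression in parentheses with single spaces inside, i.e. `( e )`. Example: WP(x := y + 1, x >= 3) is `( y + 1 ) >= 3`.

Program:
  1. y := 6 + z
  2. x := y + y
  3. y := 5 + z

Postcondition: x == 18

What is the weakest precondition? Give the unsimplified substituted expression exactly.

post: x == 18
stmt 3: y := 5 + z  -- replace 0 occurrence(s) of y with (5 + z)
  => x == 18
stmt 2: x := y + y  -- replace 1 occurrence(s) of x with (y + y)
  => ( y + y ) == 18
stmt 1: y := 6 + z  -- replace 2 occurrence(s) of y with (6 + z)
  => ( ( 6 + z ) + ( 6 + z ) ) == 18

Answer: ( ( 6 + z ) + ( 6 + z ) ) == 18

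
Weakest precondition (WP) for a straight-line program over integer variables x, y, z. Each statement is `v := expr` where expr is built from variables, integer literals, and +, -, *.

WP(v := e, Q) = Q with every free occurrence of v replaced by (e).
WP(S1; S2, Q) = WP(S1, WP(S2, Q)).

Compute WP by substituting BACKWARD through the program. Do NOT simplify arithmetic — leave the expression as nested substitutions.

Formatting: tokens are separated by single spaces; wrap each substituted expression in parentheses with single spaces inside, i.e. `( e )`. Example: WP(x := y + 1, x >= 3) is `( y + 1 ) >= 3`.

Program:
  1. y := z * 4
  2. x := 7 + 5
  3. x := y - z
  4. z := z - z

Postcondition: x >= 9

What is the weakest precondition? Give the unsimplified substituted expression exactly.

Answer: ( ( z * 4 ) - z ) >= 9

Derivation:
post: x >= 9
stmt 4: z := z - z  -- replace 0 occurrence(s) of z with (z - z)
  => x >= 9
stmt 3: x := y - z  -- replace 1 occurrence(s) of x with (y - z)
  => ( y - z ) >= 9
stmt 2: x := 7 + 5  -- replace 0 occurrence(s) of x with (7 + 5)
  => ( y - z ) >= 9
stmt 1: y := z * 4  -- replace 1 occurrence(s) of y with (z * 4)
  => ( ( z * 4 ) - z ) >= 9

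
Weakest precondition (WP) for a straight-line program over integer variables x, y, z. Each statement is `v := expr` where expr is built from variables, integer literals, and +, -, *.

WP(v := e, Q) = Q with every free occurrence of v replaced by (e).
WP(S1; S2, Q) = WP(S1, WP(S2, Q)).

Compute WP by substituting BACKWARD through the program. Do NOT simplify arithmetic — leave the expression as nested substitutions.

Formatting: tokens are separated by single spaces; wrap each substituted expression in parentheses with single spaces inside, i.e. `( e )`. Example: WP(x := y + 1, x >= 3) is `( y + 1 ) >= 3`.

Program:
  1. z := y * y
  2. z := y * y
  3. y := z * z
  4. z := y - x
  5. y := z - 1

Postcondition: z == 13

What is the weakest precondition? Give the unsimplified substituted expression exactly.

Answer: ( ( ( y * y ) * ( y * y ) ) - x ) == 13

Derivation:
post: z == 13
stmt 5: y := z - 1  -- replace 0 occurrence(s) of y with (z - 1)
  => z == 13
stmt 4: z := y - x  -- replace 1 occurrence(s) of z with (y - x)
  => ( y - x ) == 13
stmt 3: y := z * z  -- replace 1 occurrence(s) of y with (z * z)
  => ( ( z * z ) - x ) == 13
stmt 2: z := y * y  -- replace 2 occurrence(s) of z with (y * y)
  => ( ( ( y * y ) * ( y * y ) ) - x ) == 13
stmt 1: z := y * y  -- replace 0 occurrence(s) of z with (y * y)
  => ( ( ( y * y ) * ( y * y ) ) - x ) == 13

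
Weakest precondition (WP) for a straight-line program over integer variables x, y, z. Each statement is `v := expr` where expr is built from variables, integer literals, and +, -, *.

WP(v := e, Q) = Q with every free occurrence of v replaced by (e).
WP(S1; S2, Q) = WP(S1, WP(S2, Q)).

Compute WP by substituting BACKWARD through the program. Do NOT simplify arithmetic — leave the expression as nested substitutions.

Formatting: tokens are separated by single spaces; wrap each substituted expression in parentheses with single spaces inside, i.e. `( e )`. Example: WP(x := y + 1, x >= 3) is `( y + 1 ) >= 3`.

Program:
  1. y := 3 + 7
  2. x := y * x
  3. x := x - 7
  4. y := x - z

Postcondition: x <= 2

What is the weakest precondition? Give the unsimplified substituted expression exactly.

Answer: ( ( ( 3 + 7 ) * x ) - 7 ) <= 2

Derivation:
post: x <= 2
stmt 4: y := x - z  -- replace 0 occurrence(s) of y with (x - z)
  => x <= 2
stmt 3: x := x - 7  -- replace 1 occurrence(s) of x with (x - 7)
  => ( x - 7 ) <= 2
stmt 2: x := y * x  -- replace 1 occurrence(s) of x with (y * x)
  => ( ( y * x ) - 7 ) <= 2
stmt 1: y := 3 + 7  -- replace 1 occurrence(s) of y with (3 + 7)
  => ( ( ( 3 + 7 ) * x ) - 7 ) <= 2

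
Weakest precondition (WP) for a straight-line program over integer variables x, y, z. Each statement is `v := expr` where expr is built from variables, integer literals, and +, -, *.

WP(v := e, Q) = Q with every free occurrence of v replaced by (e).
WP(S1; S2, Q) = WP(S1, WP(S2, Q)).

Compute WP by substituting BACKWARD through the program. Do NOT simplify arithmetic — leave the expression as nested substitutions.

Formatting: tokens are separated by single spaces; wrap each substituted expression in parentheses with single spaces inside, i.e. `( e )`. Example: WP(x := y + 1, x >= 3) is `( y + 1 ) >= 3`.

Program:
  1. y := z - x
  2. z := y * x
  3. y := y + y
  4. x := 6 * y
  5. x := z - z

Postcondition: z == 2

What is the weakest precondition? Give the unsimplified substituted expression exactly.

post: z == 2
stmt 5: x := z - z  -- replace 0 occurrence(s) of x with (z - z)
  => z == 2
stmt 4: x := 6 * y  -- replace 0 occurrence(s) of x with (6 * y)
  => z == 2
stmt 3: y := y + y  -- replace 0 occurrence(s) of y with (y + y)
  => z == 2
stmt 2: z := y * x  -- replace 1 occurrence(s) of z with (y * x)
  => ( y * x ) == 2
stmt 1: y := z - x  -- replace 1 occurrence(s) of y with (z - x)
  => ( ( z - x ) * x ) == 2

Answer: ( ( z - x ) * x ) == 2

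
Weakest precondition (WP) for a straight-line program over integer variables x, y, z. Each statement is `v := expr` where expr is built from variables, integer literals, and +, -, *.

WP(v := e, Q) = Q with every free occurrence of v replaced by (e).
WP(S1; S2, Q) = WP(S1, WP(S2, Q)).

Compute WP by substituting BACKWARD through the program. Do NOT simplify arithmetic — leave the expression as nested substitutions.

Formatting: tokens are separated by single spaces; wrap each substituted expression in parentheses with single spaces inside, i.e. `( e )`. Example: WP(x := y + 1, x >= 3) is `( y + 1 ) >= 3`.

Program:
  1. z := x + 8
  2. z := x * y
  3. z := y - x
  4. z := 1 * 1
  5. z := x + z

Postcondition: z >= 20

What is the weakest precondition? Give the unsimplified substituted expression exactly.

post: z >= 20
stmt 5: z := x + z  -- replace 1 occurrence(s) of z with (x + z)
  => ( x + z ) >= 20
stmt 4: z := 1 * 1  -- replace 1 occurrence(s) of z with (1 * 1)
  => ( x + ( 1 * 1 ) ) >= 20
stmt 3: z := y - x  -- replace 0 occurrence(s) of z with (y - x)
  => ( x + ( 1 * 1 ) ) >= 20
stmt 2: z := x * y  -- replace 0 occurrence(s) of z with (x * y)
  => ( x + ( 1 * 1 ) ) >= 20
stmt 1: z := x + 8  -- replace 0 occurrence(s) of z with (x + 8)
  => ( x + ( 1 * 1 ) ) >= 20

Answer: ( x + ( 1 * 1 ) ) >= 20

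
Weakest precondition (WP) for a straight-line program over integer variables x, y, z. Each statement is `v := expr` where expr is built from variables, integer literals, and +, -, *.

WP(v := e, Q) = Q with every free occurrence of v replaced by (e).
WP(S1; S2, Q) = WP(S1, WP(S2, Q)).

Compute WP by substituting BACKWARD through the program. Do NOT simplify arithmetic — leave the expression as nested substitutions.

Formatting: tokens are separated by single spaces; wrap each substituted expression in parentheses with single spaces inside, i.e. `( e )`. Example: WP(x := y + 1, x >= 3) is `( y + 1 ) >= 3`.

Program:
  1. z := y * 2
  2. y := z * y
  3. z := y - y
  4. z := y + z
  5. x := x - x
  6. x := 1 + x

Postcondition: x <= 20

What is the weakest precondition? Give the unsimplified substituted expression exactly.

Answer: ( 1 + ( x - x ) ) <= 20

Derivation:
post: x <= 20
stmt 6: x := 1 + x  -- replace 1 occurrence(s) of x with (1 + x)
  => ( 1 + x ) <= 20
stmt 5: x := x - x  -- replace 1 occurrence(s) of x with (x - x)
  => ( 1 + ( x - x ) ) <= 20
stmt 4: z := y + z  -- replace 0 occurrence(s) of z with (y + z)
  => ( 1 + ( x - x ) ) <= 20
stmt 3: z := y - y  -- replace 0 occurrence(s) of z with (y - y)
  => ( 1 + ( x - x ) ) <= 20
stmt 2: y := z * y  -- replace 0 occurrence(s) of y with (z * y)
  => ( 1 + ( x - x ) ) <= 20
stmt 1: z := y * 2  -- replace 0 occurrence(s) of z with (y * 2)
  => ( 1 + ( x - x ) ) <= 20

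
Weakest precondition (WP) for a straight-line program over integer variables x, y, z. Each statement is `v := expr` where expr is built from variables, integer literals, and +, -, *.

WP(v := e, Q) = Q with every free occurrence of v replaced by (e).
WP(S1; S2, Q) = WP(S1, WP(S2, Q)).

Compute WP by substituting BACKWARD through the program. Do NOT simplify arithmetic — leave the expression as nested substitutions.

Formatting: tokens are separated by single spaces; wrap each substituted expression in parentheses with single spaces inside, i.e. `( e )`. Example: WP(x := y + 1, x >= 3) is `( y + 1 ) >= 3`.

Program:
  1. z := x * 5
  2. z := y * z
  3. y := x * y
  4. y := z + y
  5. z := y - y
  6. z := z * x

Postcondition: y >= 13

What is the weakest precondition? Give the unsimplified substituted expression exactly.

post: y >= 13
stmt 6: z := z * x  -- replace 0 occurrence(s) of z with (z * x)
  => y >= 13
stmt 5: z := y - y  -- replace 0 occurrence(s) of z with (y - y)
  => y >= 13
stmt 4: y := z + y  -- replace 1 occurrence(s) of y with (z + y)
  => ( z + y ) >= 13
stmt 3: y := x * y  -- replace 1 occurrence(s) of y with (x * y)
  => ( z + ( x * y ) ) >= 13
stmt 2: z := y * z  -- replace 1 occurrence(s) of z with (y * z)
  => ( ( y * z ) + ( x * y ) ) >= 13
stmt 1: z := x * 5  -- replace 1 occurrence(s) of z with (x * 5)
  => ( ( y * ( x * 5 ) ) + ( x * y ) ) >= 13

Answer: ( ( y * ( x * 5 ) ) + ( x * y ) ) >= 13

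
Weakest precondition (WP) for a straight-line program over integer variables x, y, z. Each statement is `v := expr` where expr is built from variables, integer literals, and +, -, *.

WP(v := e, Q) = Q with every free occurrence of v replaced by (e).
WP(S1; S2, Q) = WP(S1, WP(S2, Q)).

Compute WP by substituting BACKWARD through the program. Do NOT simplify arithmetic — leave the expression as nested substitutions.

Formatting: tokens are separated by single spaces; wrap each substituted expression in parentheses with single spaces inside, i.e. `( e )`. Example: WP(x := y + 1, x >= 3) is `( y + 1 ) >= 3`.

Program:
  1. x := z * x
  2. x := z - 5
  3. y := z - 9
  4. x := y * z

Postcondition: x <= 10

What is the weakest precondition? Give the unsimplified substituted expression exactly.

Answer: ( ( z - 9 ) * z ) <= 10

Derivation:
post: x <= 10
stmt 4: x := y * z  -- replace 1 occurrence(s) of x with (y * z)
  => ( y * z ) <= 10
stmt 3: y := z - 9  -- replace 1 occurrence(s) of y with (z - 9)
  => ( ( z - 9 ) * z ) <= 10
stmt 2: x := z - 5  -- replace 0 occurrence(s) of x with (z - 5)
  => ( ( z - 9 ) * z ) <= 10
stmt 1: x := z * x  -- replace 0 occurrence(s) of x with (z * x)
  => ( ( z - 9 ) * z ) <= 10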